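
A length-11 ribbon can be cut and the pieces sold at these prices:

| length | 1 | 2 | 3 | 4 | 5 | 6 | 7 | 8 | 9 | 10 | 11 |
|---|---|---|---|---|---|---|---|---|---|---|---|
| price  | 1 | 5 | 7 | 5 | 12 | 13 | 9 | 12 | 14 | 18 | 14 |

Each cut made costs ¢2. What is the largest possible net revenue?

Build r[k] bottom-up: r[k] = max over allowed piece i of (p[i] + r[k−i]) − 2 per cut.
r[1] = 1
r[2] = max(1+1-2, 5+0) = 5
r[3] = max(1+5-2, 5+1-2, 7+0) = 7
r[4] = max(1+7-2, 5+5-2, 7+1-2, 5+0) = 8
r[5] = max(1+8-2, 5+7-2, 7+5-2, 5+1-2, 12+0) = 12
r[6] = max(1+12-2, 5+8-2, 7+7-2, 5+5-2, 12+1-2, 13+0) = 13
r[7] = max(1+13-2, 5+12-2, 7+8-2, …, 13+1-2, 9+0) = 15
r[8] = max(1+15-2, 5+13-2, 7+12-2, …, 9+1-2, 12+0) = 17
r[9] = max(1+17-2, 5+15-2, 7+13-2, …, 12+1-2, 14+0) = 18
r[10] = max(1+18-2, 5+17-2, 7+15-2, …, 14+1-2, 18+0) = 22
r[11] = max(1+22-2, 5+18-2, 7+17-2, …, 18+1-2, 14+0) = 23
One optimal plan: pieces 6 + 5 (1 cut) → ¢25 − ¢2 = ¢23.

23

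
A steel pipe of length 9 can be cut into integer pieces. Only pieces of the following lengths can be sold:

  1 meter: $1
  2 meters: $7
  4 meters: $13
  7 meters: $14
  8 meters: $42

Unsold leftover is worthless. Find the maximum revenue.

43

Consider every possible first cut. r[k] is the best of p[i]+r[k−i] over all sellable i≤k.
r[1] = 1
r[2] = 7
r[3] = 8  (first piece 1, then r[2]=7)
r[4] = 14  (first piece 2, then r[2]=7)
r[5] = 15  (first piece 1, then r[4]=14)
r[6] = 21  (first piece 2, then r[4]=14)
r[7] = 22  (first piece 1, then r[6]=21)
r[8] = 42
r[9] = 43  (first piece 1, then r[8]=42)
One optimal cutting: 8 + 1 → $43.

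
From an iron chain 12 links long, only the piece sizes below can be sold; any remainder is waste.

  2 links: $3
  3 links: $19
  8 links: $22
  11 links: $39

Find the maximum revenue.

Let best[k] be the best obtainable value from length k. For each k, try every first piece i and keep the best of price[i] + best[k−i].
best[1] = 0
best[2] = 3
best[3] = max(3+0, 19+0) = 19
best[4] = max(3+3, 19+0) = 19
best[5] = max(3+19, 19+3) = 22
best[6] = max(3+19, 19+19) = 38
best[7] = max(3+22, 19+19) = 38
best[8] = max(3+38, 19+22, 22+0) = 41
best[9] = max(3+38, 19+38, 22+0) = 57
best[10] = max(3+41, 19+38, 22+3) = 57
best[11] = max(3+57, 19+41, 22+19, 39+0) = 60
best[12] = max(3+57, 19+57, 22+19, 39+0) = 76
One optimal cutting: 3 + 3 + 3 + 3 → $76.

76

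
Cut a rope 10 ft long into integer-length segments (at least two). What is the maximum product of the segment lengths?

Fill g[k] for k=2..10: at each k try every first piece i and multiply by the better of (k−i) uncut or g[k−i].
g[2] = 1*max(1,0) = 1*1 = 1
g[3] = 1*max(2,1) = 1*2 = 2
g[4] = 2*max(2,1) = 2*2 = 4
g[5] = 2*max(3,2) = 2*3 = 6
g[6] = 3*max(3,2) = 3*3 = 9
g[7] = 2*max(5,6) = 2*6 = 12
g[8] = 2*max(6,9) = 2*9 = 18
g[9] = 3*max(6,9) = 3*9 = 27
g[10] = 2*max(8,18) = 2*18 = 36
One optimal split: 3 + 3 + 2 + 2; product 3*3*2*2 = 36.

36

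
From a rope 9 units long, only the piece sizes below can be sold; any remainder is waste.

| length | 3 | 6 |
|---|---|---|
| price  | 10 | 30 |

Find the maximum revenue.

40

Let f[k] be the best obtainable value from length k. For each k, try every first piece i and keep the best of price[i] + f[k−i].
f[1] = 0
f[2] = 0
f[3] = 10
f[4] = 10
f[5] = 10
f[6] = 30
f[7] = 30
f[8] = 30
f[9] = 40  (first piece 3, then f[6]=30)
One optimal cutting: 6 + 3 → 40.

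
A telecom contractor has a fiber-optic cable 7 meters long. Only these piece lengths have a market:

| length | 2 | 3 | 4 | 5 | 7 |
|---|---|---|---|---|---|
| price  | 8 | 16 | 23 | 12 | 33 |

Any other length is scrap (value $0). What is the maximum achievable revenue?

Build f[k] bottom-up: f[k] = max over allowed piece i of (p[i] + f[k−i]).
f[1] = 0
f[2] = 8
f[3] = max(8+0, 16+0) = 16
f[4] = max(8+8, 16+0, 23+0) = 23
f[5] = max(8+16, 16+8, 23+0, 12+0) = 24
f[6] = max(8+23, 16+16, 23+8, 12+0) = 32
f[7] = max(8+24, 16+23, 23+16, 12+8, 33+0) = 39
One optimal cutting: 4 + 3 → $39.

39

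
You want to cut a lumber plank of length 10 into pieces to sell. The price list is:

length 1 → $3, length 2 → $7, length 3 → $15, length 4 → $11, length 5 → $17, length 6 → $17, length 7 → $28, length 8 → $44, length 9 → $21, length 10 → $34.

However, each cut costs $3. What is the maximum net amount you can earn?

Consider every possible first cut. net[k] is the best of p[i]+net[k−i] over all sellable i≤k, charging 3 whenever i<k.
net[1] = 3
net[2] = 7
net[3] = 15
net[4] = 15  (first piece 1, then net[3]=15)
net[5] = 19  (first piece 2, then net[3]=15)
net[6] = 27  (first piece 3, then net[3]=15)
net[7] = 28
net[8] = 44
net[9] = 44  (first piece 1, then net[8]=44)
net[10] = 48  (first piece 2, then net[8]=44)
One optimal plan: pieces 8 + 2 (1 cut) → $51 − $3 = $48.

48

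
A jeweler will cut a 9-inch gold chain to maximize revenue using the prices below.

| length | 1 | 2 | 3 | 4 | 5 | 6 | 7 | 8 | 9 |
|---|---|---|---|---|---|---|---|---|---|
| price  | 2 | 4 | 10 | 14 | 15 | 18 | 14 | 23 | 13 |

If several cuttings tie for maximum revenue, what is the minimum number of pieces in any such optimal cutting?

Consider every possible first cut. r[k] is the best of p[i]+r[k−i] over all sellable i≤k.
r[1] = 2
r[2] = max(2+2, 4+0) = 4
r[3] = max(2+4, 4+2, 10+0) = 10
r[4] = max(2+10, 4+4, 10+2, 14+0) = 14
r[5] = max(2+14, 4+10, 10+4, 14+2, 15+0) = 16
r[6] = max(2+16, 4+14, 10+10, 14+4, 15+2, 18+0) = 20
r[7] = max(2+20, 4+16, 10+14, …, 18+2, 14+0) = 24
r[8] = max(2+24, 4+20, 10+16, …, 14+2, 23+0) = 28
r[9] = max(2+28, 4+24, 10+20, …, 23+2, 13+0) = 30
Maximum revenue is $30.
Now minimize piece count subject to staying optimal: for each k, pieces[k] = 1 + min over i with p[i]+r[k−i]=r[k] of pieces[k−i].
pieces[6] = 2
pieces[7] = 2
pieces[8] = 2
pieces[9] = 3

3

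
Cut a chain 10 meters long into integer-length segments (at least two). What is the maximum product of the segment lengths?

36

Fill m[k] for k=2..10: at each k try every first piece i and multiply by the better of (k−i) uncut or m[k−i].
Small cases: m[2]=1, m[3]=2, m[4]=4, m[5]=6.
m[6] = 3×max(3,2) = 3×3 = 9
m[7] = 2×max(5,6) = 2×6 = 12
m[8] = 2×max(6,9) = 2×9 = 18
m[9] = 3×max(6,9) = 3×9 = 27
m[10] = 2×max(8,18) = 2×18 = 36
One optimal split: 3 + 3 + 2 + 2; product 3×3×2×2 = 36.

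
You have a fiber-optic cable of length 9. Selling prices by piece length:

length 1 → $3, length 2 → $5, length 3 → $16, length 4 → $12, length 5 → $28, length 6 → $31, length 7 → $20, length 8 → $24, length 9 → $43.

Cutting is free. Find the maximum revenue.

Consider every possible first cut. r[k] is the best of p[i]+r[k−i] over all sellable i≤k.
r[1] = 3
r[2] = 6  (first piece 1, then r[1]=3)
r[3] = 16
r[4] = 19  (first piece 1, then r[3]=16)
r[5] = 28
r[6] = 32  (first piece 3, then r[3]=16)
r[7] = 35  (first piece 1, then r[6]=32)
r[8] = 44  (first piece 3, then r[5]=28)
r[9] = 48  (first piece 3, then r[6]=32)
One optimal cutting: 3 + 3 + 3 → $16 + $16 + $16 = $48.

48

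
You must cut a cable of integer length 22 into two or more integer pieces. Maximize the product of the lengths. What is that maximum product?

2916

Let f[k] be the best product for length k (with at least one cut). For each first piece i, the rest contributes max(k−i, f[k−i]).
f[2] = 1*max(1,0) = 1*1 = 1
f[3] = 1*max(2,1) = 1*2 = 2
f[4] = 2*max(2,1) = 2*2 = 4
f[5] = 2*max(3,2) = 2*3 = 6
f[6] = 3*max(3,2) = 3*3 = 9
f[7] = 2*max(5,6) = 2*6 = 12
f[8] = 2*max(6,9) = 2*9 = 18
f[9] = 3*max(6,9) = 3*9 = 27
f[10] = 2*max(8,18) = 2*18 = 36
f[11] = 2*max(9,27) = 2*27 = 54
f[12] = 3*max(9,27) = 3*27 = 81
f[13] = 2*max(11,54) = 2*54 = 108
f[14] = 2*max(12,81) = 2*81 = 162
f[15] = 3*max(12,81) = 3*81 = 243
f[16] = 2*max(14,162) = 2*162 = 324
f[17] = 2*max(15,243) = 2*243 = 486
f[18] = 3*max(15,243) = 3*243 = 729
f[19] = 2*max(17,486) = 2*486 = 972
f[20] = 2*max(18,729) = 2*729 = 1458
f[21] = 3*max(18,729) = 3*729 = 2187
f[22] = 2*max(20,1458) = 2*1458 = 2916
One optimal split: 3 + 3 + 3 + 3 + 3 + 3 + 2 + 2; product 3*3*3*3*3*3*2*2 = 2916.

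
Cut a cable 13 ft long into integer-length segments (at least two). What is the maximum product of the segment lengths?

108

Let prod[k] be the best product for length k (with at least one cut). For each first piece i, the rest contributes max(k−i, prod[k−i]).
prod[2] = 1·max(1,0) = 1·1 = 1
prod[3] = 1·max(2,1) = 1·2 = 2
prod[4] = 2·max(2,1) = 2·2 = 4
prod[5] = 2·max(3,2) = 2·3 = 6
prod[6] = 3·max(3,2) = 3·3 = 9
prod[7] = 2·max(5,6) = 2·6 = 12
prod[8] = 2·max(6,9) = 2·9 = 18
prod[9] = 3·max(6,9) = 3·9 = 27
prod[10] = 2·max(8,18) = 2·18 = 36
prod[11] = 2·max(9,27) = 2·27 = 54
prod[12] = 3·max(9,27) = 3·27 = 81
prod[13] = 2·max(11,54) = 2·54 = 108
One optimal split: 3 + 3 + 3 + 2 + 2; product 3·3·3·2·2 = 108.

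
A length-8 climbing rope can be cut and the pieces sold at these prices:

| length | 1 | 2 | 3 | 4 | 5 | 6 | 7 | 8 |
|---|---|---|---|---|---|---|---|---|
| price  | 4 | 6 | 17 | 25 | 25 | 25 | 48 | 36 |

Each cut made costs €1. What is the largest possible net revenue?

51

Consider every possible first cut. v[k] is the best of p[i]+v[k−i] over all sellable i≤k, charging 1 whenever i<k.
v[1] = 4
v[2] = 7  (first piece 1, then v[1]=4)
v[3] = 17
v[4] = 25
v[5] = 28  (first piece 1, then v[4]=25)
v[6] = 33  (first piece 3, then v[3]=17)
v[7] = 48
v[8] = 51  (first piece 1, then v[7]=48)
One optimal plan: pieces 7 + 1 (1 cut) → €52 − €1 = €51.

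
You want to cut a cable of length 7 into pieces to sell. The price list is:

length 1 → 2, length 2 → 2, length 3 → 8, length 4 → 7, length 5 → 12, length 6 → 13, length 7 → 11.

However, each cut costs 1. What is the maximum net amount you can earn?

16

Build r[k] bottom-up: r[k] = max over allowed piece i of (p[i] + r[k−i]) − 1 per cut.
r[1] = 2
r[2] = max(2+2-1, 2+0) = 3
r[3] = max(2+3-1, 2+2-1, 8+0) = 8
r[4] = max(2+8-1, 2+3-1, 8+2-1, 7+0) = 9
r[5] = max(2+9-1, 2+8-1, 8+3-1, 7+2-1, 12+0) = 12
r[6] = max(2+12-1, 2+9-1, 8+8-1, 7+3-1, 12+2-1, 13+0) = 15
r[7] = max(2+15-1, 2+12-1, 8+9-1, …, 13+2-1, 11+0) = 16
One optimal plan: pieces 3 + 3 + 1 (2 cuts) → 18 − 2 = 16.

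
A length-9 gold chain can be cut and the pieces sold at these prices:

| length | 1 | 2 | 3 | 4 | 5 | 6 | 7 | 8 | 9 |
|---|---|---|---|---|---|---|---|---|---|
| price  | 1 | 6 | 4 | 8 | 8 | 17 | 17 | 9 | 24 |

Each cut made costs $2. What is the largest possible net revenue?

Build r[k] bottom-up: r[k] = max over allowed piece i of (p[i] + r[k−i]) − 2 per cut.
r[1] = 1
r[2] = max(1+1-2, 6+0) = 6
r[3] = max(1+6-2, 6+1-2, 4+0) = 5
r[4] = max(1+5-2, 6+6-2, 4+1-2, 8+0) = 10
r[5] = max(1+10-2, 6+5-2, 4+6-2, 8+1-2, 8+0) = 9
r[6] = max(1+9-2, 6+10-2, 4+5-2, 8+6-2, 8+1-2, 17+0) = 17
r[7] = max(1+17-2, 6+9-2, 4+10-2, …, 17+1-2, 17+0) = 17
r[8] = max(1+17-2, 6+17-2, 4+9-2, …, 17+1-2, 9+0) = 21
r[9] = max(1+21-2, 6+17-2, 4+17-2, …, 9+1-2, 24+0) = 24
Best is to make no cuts and sell whole for $24.

24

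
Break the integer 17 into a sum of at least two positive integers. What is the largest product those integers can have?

486

Let prod[k] be the best product for length k (with at least one cut). For each first piece i, the rest contributes max(k−i, prod[k−i]).
Small cases: prod[2]=1, prod[3]=2, prod[4]=4, prod[5]=6, prod[6]=9, prod[7]=12, prod[8]=18, prod[9]=27, prod[10]=36.
prod[11] = 2×max(9,27) = 2×27 = 54
prod[12] = 3×max(9,27) = 3×27 = 81
prod[13] = 2×max(11,54) = 2×54 = 108
prod[14] = 2×max(12,81) = 2×81 = 162
prod[15] = 3×max(12,81) = 3×81 = 243
prod[16] = 2×max(14,162) = 2×162 = 324
prod[17] = 2×max(15,243) = 2×243 = 486
One optimal split: 3 + 3 + 3 + 3 + 3 + 2; product 3×3×3×3×3×2 = 486.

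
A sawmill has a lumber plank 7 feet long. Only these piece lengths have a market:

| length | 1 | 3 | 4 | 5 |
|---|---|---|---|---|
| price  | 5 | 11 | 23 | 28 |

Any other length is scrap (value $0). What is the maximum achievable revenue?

Let r[k] be the best obtainable value from length k. For each k, try every first piece i and keep the best of price[i] + r[k−i].
r[1] = 5
r[2] = 10  (first piece 1, then r[1]=5)
r[3] = 15  (first piece 1, then r[2]=10)
r[4] = 23
r[5] = 28  (first piece 1, then r[4]=23)
r[6] = 33  (first piece 1, then r[5]=28)
r[7] = 38  (first piece 1, then r[6]=33)
One optimal cutting: 4 + 1 + 1 + 1 → $38.

38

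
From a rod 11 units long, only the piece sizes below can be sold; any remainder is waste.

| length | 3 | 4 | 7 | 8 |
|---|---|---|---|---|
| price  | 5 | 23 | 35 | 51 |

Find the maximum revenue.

Let best[k] be the best obtainable value from length k. For each k, try every first piece i and keep the best of price[i] + best[k−i].
best[1] = 0
best[2] = 0
best[3] = 5
best[4] = 23
best[5] = 23
best[6] = 23
best[7] = 35
best[8] = 51
best[9] = 51
best[10] = 51
best[11] = 58  (first piece 4, then best[7]=35)
One optimal cutting: 7 + 4 → 58.

58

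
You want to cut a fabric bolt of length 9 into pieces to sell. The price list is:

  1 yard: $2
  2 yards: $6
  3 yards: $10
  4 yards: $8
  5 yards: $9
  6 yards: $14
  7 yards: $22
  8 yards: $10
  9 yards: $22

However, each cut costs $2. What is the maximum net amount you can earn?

Let net[k] be the best obtainable value from length k. For each k, try every first piece i and keep the best of price[i] + net[k−i] minus the 2 cut fee when i<k.
net[1] = 2
net[2] = max(2+2-2, 6+0) = 6
net[3] = max(2+6-2, 6+2-2, 10+0) = 10
net[4] = max(2+10-2, 6+6-2, 10+2-2, 8+0) = 10
net[5] = max(2+10-2, 6+10-2, 10+6-2, 8+2-2, 9+0) = 14
net[6] = max(2+14-2, 6+10-2, 10+10-2, 8+6-2, 9+2-2, 14+0) = 18
net[7] = max(2+18-2, 6+14-2, 10+10-2, …, 14+2-2, 22+0) = 22
net[8] = max(2+22-2, 6+18-2, 10+14-2, …, 22+2-2, 10+0) = 22
net[9] = max(2+22-2, 6+22-2, 10+18-2, …, 10+2-2, 22+0) = 26
One optimal plan: pieces 7 + 2 (1 cut) → $28 − $2 = $26.

26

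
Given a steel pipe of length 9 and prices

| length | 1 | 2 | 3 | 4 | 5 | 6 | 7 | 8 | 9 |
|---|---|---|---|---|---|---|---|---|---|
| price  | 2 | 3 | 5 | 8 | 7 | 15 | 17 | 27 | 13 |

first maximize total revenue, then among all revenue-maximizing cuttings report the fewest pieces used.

2

Build r[k] bottom-up: r[k] = max over allowed piece i of (p[i] + r[k−i]).
r[1] = 2
r[2] = max(2+2, 3+0) = 4
r[3] = max(2+4, 3+2, 5+0) = 6
r[4] = max(2+6, 3+4, 5+2, 8+0) = 8
r[5] = max(2+8, 3+6, 5+4, 8+2, 7+0) = 10
r[6] = max(2+10, 3+8, 5+6, 8+4, 7+2, 15+0) = 15
r[7] = max(2+15, 3+10, 5+8, …, 15+2, 17+0) = 17
r[8] = max(2+17, 3+15, 5+10, …, 17+2, 27+0) = 27
r[9] = max(2+27, 3+17, 5+15, …, 27+2, 13+0) = 29
Maximum revenue is $29.
Now minimize piece count subject to staying optimal: for each k, pieces[k] = 1 + min over i with p[i]+r[k−i]=r[k] of pieces[k−i].
pieces[6] = 1
pieces[7] = 1
pieces[8] = 1
pieces[9] = 2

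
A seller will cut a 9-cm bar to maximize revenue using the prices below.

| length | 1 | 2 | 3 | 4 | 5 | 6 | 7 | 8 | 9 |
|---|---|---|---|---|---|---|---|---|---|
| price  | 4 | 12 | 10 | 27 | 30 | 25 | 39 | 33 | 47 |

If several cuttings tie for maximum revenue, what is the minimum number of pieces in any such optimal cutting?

3

Build r[k] bottom-up: r[k] = max over allowed piece i of (p[i] + r[k−i]).
r[1] = 4
r[2] = max(4+4, 12+0) = 12
r[3] = max(4+12, 12+4, 10+0) = 16
r[4] = max(4+16, 12+12, 10+4, 27+0) = 27
r[5] = max(4+27, 12+16, 10+12, 27+4, 30+0) = 31
r[6] = max(4+31, 12+27, 10+16, 27+12, 30+4, 25+0) = 39
r[7] = max(4+39, 12+31, 10+27, …, 25+4, 39+0) = 43
r[8] = max(4+43, 12+39, 10+31, …, 39+4, 33+0) = 54
r[9] = max(4+54, 12+43, 10+39, …, 33+4, 47+0) = 58
Maximum revenue is $58.
Now minimize piece count subject to staying optimal: for each k, pieces[k] = 1 + min over i with p[i]+r[k−i]=r[k] of pieces[k−i].
pieces[6] = 2
pieces[7] = 3
pieces[8] = 2
pieces[9] = 3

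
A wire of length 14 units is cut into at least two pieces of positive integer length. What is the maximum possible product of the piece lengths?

162

Let g[k] be the best product for length k (with at least one cut). For each first piece i, the rest contributes max(k−i, g[k−i]).
g[2] = 1×max(1,0) = 1×1 = 1
g[3] = 1×max(2,1) = 1×2 = 2
g[4] = 2×max(2,1) = 2×2 = 4
g[5] = 2×max(3,2) = 2×3 = 6
g[6] = 3×max(3,2) = 3×3 = 9
g[7] = 2×max(5,6) = 2×6 = 12
g[8] = 2×max(6,9) = 2×9 = 18
g[9] = 3×max(6,9) = 3×9 = 27
g[10] = 2×max(8,18) = 2×18 = 36
g[11] = 2×max(9,27) = 2×27 = 54
g[12] = 3×max(9,27) = 3×27 = 81
g[13] = 2×max(11,54) = 2×54 = 108
g[14] = 2×max(12,81) = 2×81 = 162
One optimal split: 3 + 3 + 3 + 3 + 2; product 3×3×3×3×2 = 162.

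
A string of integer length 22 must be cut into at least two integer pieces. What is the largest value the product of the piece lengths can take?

Fill m[k] for k=2..22: at each k try every first piece i and multiply by the better of (k−i) uncut or m[k−i].
m[2] = 1×max(1,0) = 1×1 = 1
m[3] = 1×max(2,1) = 1×2 = 2
m[4] = 2×max(2,1) = 2×2 = 4
m[5] = 2×max(3,2) = 2×3 = 6
m[6] = 3×max(3,2) = 3×3 = 9
m[7] = 2×max(5,6) = 2×6 = 12
m[8] = 2×max(6,9) = 2×9 = 18
m[9] = 3×max(6,9) = 3×9 = 27
m[10] = 2×max(8,18) = 2×18 = 36
m[11] = 2×max(9,27) = 2×27 = 54
m[12] = 3×max(9,27) = 3×27 = 81
m[13] = 2×max(11,54) = 2×54 = 108
m[14] = 2×max(12,81) = 2×81 = 162
m[15] = 3×max(12,81) = 3×81 = 243
m[16] = 2×max(14,162) = 2×162 = 324
m[17] = 2×max(15,243) = 2×243 = 486
m[18] = 3×max(15,243) = 3×243 = 729
m[19] = 2×max(17,486) = 2×486 = 972
m[20] = 2×max(18,729) = 2×729 = 1458
m[21] = 3×max(18,729) = 3×729 = 2187
m[22] = 2×max(20,1458) = 2×1458 = 2916
One optimal split: 3 + 3 + 3 + 3 + 3 + 3 + 2 + 2; product 3×3×3×3×3×3×2×2 = 2916.

2916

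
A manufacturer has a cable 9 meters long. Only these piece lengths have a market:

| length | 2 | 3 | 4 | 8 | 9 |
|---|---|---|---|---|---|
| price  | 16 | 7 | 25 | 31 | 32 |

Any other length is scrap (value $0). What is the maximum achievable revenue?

64

Consider every possible first cut. best[k] is the best of p[i]+best[k−i] over all sellable i≤k.
best[1] = 0
best[2] = 16
best[3] = max(16+0, 7+0) = 16
best[4] = max(16+16, 7+0, 25+0) = 32
best[5] = max(16+16, 7+16, 25+0) = 32
best[6] = max(16+32, 7+16, 25+16) = 48
best[7] = max(16+32, 7+32, 25+16) = 48
best[8] = max(16+48, 7+32, 25+32, 31+0) = 64
best[9] = max(16+48, 7+48, 25+32, 31+0, 32+0) = 64
One optimal cutting: pieces 2 + 2 + 2 + 2 with 1 meter of scrap → $64.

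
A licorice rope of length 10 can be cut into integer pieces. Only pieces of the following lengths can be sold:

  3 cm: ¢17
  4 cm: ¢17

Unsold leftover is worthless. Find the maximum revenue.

51

Build f[k] bottom-up: f[k] = max over allowed piece i of (p[i] + f[k−i]).
f[1] = 0
f[2] = 0
f[3] = 17
f[4] = max(17+0, 17+0) = 17
f[5] = max(17+0, 17+0) = 17
f[6] = max(17+17, 17+0) = 34
f[7] = max(17+17, 17+17) = 34
f[8] = max(17+17, 17+17) = 34
f[9] = max(17+34, 17+17) = 51
f[10] = max(17+34, 17+34) = 51
One optimal cutting: pieces 3 + 3 + 3 with 1 cm of scrap → ¢51.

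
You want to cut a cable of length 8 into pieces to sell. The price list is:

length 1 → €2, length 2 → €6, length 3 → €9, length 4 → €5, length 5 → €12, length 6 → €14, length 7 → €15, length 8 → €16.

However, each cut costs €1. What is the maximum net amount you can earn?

Consider every possible first cut. r[k] is the best of p[i]+r[k−i] over all sellable i≤k, charging 1 whenever i<k.
r[1] = 2
r[2] = max(2+2-1, 6+0) = 6
r[3] = max(2+6-1, 6+2-1, 9+0) = 9
r[4] = max(2+9-1, 6+6-1, 9+2-1, 5+0) = 11
r[5] = max(2+11-1, 6+9-1, 9+6-1, 5+2-1, 12+0) = 14
r[6] = max(2+14-1, 6+11-1, 9+9-1, 5+6-1, 12+2-1, 14+0) = 17
r[7] = max(2+17-1, 6+14-1, 9+11-1, …, 14+2-1, 15+0) = 19
r[8] = max(2+19-1, 6+17-1, 9+14-1, …, 15+2-1, 16+0) = 22
One optimal plan: pieces 3 + 3 + 2 (2 cuts) → €24 − €2 = €22.

22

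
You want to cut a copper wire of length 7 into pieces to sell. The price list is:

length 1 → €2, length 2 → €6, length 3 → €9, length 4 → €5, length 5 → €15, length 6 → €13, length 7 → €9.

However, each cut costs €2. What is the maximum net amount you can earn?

19

Let net[k] be the best obtainable value from length k. For each k, try every first piece i and keep the best of price[i] + net[k−i] minus the 2 cut fee when i<k.
net[1] = 2
net[2] = max(2+2-2, 6+0) = 6
net[3] = max(2+6-2, 6+2-2, 9+0) = 9
net[4] = max(2+9-2, 6+6-2, 9+2-2, 5+0) = 10
net[5] = max(2+10-2, 6+9-2, 9+6-2, 5+2-2, 15+0) = 15
net[6] = max(2+15-2, 6+10-2, 9+9-2, 5+6-2, 15+2-2, 13+0) = 16
net[7] = max(2+16-2, 6+15-2, 9+10-2, …, 13+2-2, 9+0) = 19
One optimal plan: pieces 5 + 2 (1 cut) → €21 − €2 = €19.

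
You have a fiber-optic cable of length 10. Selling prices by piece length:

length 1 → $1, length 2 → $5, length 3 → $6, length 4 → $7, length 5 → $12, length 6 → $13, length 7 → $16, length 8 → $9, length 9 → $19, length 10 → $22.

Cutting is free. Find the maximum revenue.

25

Build R[k] bottom-up: R[k] = max over allowed piece i of (p[i] + R[k−i]).
R[1] = 1
R[2] = 5
R[3] = 6  (first piece 1, then R[2]=5)
R[4] = 10  (first piece 2, then R[2]=5)
R[5] = 12
R[6] = 15  (first piece 2, then R[4]=10)
R[7] = 17  (first piece 2, then R[5]=12)
R[8] = 20  (first piece 2, then R[6]=15)
R[9] = 22  (first piece 2, then R[7]=17)
R[10] = 25  (first piece 2, then R[8]=20)
One optimal cutting: 2 + 2 + 2 + 2 + 2 → $5 + $5 + $5 + $5 + $5 = $25.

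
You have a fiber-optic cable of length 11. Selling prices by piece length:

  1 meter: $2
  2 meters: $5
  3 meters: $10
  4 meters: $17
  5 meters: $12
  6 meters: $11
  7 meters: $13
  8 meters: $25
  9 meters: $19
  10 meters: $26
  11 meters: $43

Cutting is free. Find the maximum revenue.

44

Consider every possible first cut. best[k] is the best of p[i]+best[k−i] over all sellable i≤k.
best[1] = 2
best[2] = max(2+2, 5+0) = 5
best[3] = max(2+5, 5+2, 10+0) = 10
best[4] = max(2+10, 5+5, 10+2, 17+0) = 17
best[5] = max(2+17, 5+10, 10+5, 17+2, 12+0) = 19
best[6] = max(2+19, 5+17, 10+10, 17+5, 12+2, 11+0) = 22
best[7] = max(2+22, 5+19, 10+17, …, 11+2, 13+0) = 27
best[8] = max(2+27, 5+22, 10+19, …, 13+2, 25+0) = 34
best[9] = max(2+34, 5+27, 10+22, …, 25+2, 19+0) = 36
best[10] = max(2+36, 5+34, 10+27, …, 19+2, 26+0) = 39
best[11] = max(2+39, 5+36, 10+34, …, 26+2, 43+0) = 44
One optimal cutting: 4 + 4 + 3 → $17 + $17 + $10 = $44.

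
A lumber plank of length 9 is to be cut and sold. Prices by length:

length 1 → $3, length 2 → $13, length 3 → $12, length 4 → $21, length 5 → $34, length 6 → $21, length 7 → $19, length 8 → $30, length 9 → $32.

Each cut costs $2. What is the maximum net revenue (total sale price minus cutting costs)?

56

Build v[k] bottom-up: v[k] = max over allowed piece i of (p[i] + v[k−i]) − 2 per cut.
v[1] = 3
v[2] = 13
v[3] = 14  (first piece 1, then v[2]=13)
v[4] = 24  (first piece 2, then v[2]=13)
v[5] = 34
v[6] = 35  (first piece 1, then v[5]=34)
v[7] = 45  (first piece 2, then v[5]=34)
v[8] = 46  (first piece 1, then v[7]=45)
v[9] = 56  (first piece 2, then v[7]=45)
One optimal plan: pieces 5 + 2 + 2 (2 cuts) → $60 − $4 = $56.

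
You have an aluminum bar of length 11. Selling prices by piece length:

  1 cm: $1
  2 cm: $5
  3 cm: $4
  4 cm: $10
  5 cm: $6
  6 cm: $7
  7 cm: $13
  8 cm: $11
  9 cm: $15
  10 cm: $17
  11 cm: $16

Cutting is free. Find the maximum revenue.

Consider every possible first cut. R[k] is the best of p[i]+R[k−i] over all sellable i≤k.
R[1] = 1
R[2] = max(1+1, 5+0) = 5
R[3] = max(1+5, 5+1, 4+0) = 6
R[4] = max(1+6, 5+5, 4+1, 10+0) = 10
R[5] = max(1+10, 5+6, 4+5, 10+1, 6+0) = 11
R[6] = max(1+11, 5+10, 4+6, 10+5, 6+1, 7+0) = 15
R[7] = max(1+15, 5+11, 4+10, …, 7+1, 13+0) = 16
R[8] = max(1+16, 5+15, 4+11, …, 13+1, 11+0) = 20
R[9] = max(1+20, 5+16, 4+15, …, 11+1, 15+0) = 21
R[10] = max(1+21, 5+20, 4+16, …, 15+1, 17+0) = 25
R[11] = max(1+25, 5+21, 4+20, …, 17+1, 16+0) = 26
One optimal cutting: 2 + 2 + 2 + 2 + 2 + 1 → $5 + $5 + $5 + $5 + $5 + $1 = $26.

26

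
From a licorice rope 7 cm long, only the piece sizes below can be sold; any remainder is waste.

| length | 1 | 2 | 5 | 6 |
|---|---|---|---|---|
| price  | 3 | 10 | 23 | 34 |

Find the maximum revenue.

Consider every possible first cut. best[k] is the best of p[i]+best[k−i] over all sellable i≤k.
best[1] = 3
best[2] = 10
best[3] = 13  (first piece 1, then best[2]=10)
best[4] = 20  (first piece 2, then best[2]=10)
best[5] = 23  (first piece 1, then best[4]=20)
best[6] = 34
best[7] = 37  (first piece 1, then best[6]=34)
One optimal cutting: 6 + 1 → ¢37.

37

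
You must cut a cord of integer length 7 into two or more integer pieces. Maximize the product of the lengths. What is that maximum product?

12

Fill g[k] for k=2..7: at each k try every first piece i and multiply by the better of (k−i) uncut or g[k−i].
g[2] = 1*max(1,0) = 1*1 = 1
g[3] = 1*max(2,1) = 1*2 = 2
g[4] = 2*max(2,1) = 2*2 = 4
g[5] = 2*max(3,2) = 2*3 = 6
g[6] = 3*max(3,2) = 3*3 = 9
g[7] = 2*max(5,6) = 2*6 = 12
One optimal split: 3 + 2 + 2; product 3*2*2 = 12.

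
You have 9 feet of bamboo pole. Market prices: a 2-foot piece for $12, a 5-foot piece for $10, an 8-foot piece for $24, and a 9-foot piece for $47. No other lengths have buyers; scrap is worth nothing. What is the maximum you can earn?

48

Build r[k] bottom-up: r[k] = max over allowed piece i of (p[i] + r[k−i]).
r[1] = 0
r[2] = 12
r[3] = 12
r[4] = 24  (first piece 2, then r[2]=12)
r[5] = 24
r[6] = 36  (first piece 2, then r[4]=24)
r[7] = 36
r[8] = 48  (first piece 2, then r[6]=36)
r[9] = 48
One optimal cutting: pieces 2 + 2 + 2 + 2 with 1 foot of scrap → $48.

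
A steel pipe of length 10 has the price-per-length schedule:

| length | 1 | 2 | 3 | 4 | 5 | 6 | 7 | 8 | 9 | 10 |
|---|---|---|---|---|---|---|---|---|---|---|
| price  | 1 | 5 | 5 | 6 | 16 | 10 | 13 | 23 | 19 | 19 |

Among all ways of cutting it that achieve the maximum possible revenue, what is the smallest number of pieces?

2

Let r[k] be the best obtainable value from length k. For each k, try every first piece i and keep the best of price[i] + r[k−i].
r[1] = 1
r[2] = 5
r[3] = 6  (first piece 1, then r[2]=5)
r[4] = 10  (first piece 2, then r[2]=5)
r[5] = 16
r[6] = 17  (first piece 1, then r[5]=16)
r[7] = 21  (first piece 2, then r[5]=16)
r[8] = 23
r[9] = 26  (first piece 2, then r[7]=21)
r[10] = 32  (first piece 5, then r[5]=16)
Maximum revenue is $32.
Now minimize piece count subject to staying optimal: for each k, pieces[k] = 1 + min over i with p[i]+r[k−i]=r[k] of pieces[k−i].
pieces[7] = 2
pieces[8] = 1
pieces[9] = 3
pieces[10] = 2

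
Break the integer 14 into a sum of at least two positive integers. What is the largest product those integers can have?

162

Let prod[k] be the best product for length k (with at least one cut). For each first piece i, the rest contributes max(k−i, prod[k−i]).
prod[2] = 1×max(1,0) = 1×1 = 1
prod[3] = 1×max(2,1) = 1×2 = 2
prod[4] = 2×max(2,1) = 2×2 = 4
prod[5] = 2×max(3,2) = 2×3 = 6
prod[6] = 3×max(3,2) = 3×3 = 9
prod[7] = 2×max(5,6) = 2×6 = 12
prod[8] = 2×max(6,9) = 2×9 = 18
prod[9] = 3×max(6,9) = 3×9 = 27
prod[10] = 2×max(8,18) = 2×18 = 36
prod[11] = 2×max(9,27) = 2×27 = 54
prod[12] = 3×max(9,27) = 3×27 = 81
prod[13] = 2×max(11,54) = 2×54 = 108
prod[14] = 2×max(12,81) = 2×81 = 162
One optimal split: 3 + 3 + 3 + 3 + 2; product 3×3×3×3×2 = 162.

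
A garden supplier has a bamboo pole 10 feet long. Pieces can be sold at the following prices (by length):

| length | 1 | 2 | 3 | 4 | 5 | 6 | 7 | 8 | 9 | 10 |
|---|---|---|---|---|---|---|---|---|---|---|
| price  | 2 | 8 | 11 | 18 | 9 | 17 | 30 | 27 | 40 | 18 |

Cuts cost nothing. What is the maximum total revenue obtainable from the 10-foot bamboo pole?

Let best[k] be the best obtainable value from length k. For each k, try every first piece i and keep the best of price[i] + best[k−i].
best[1] = 2
best[2] = max(2+2, 8+0) = 8
best[3] = max(2+8, 8+2, 11+0) = 11
best[4] = max(2+11, 8+8, 11+2, 18+0) = 18
best[5] = max(2+18, 8+11, 11+8, 18+2, 9+0) = 20
best[6] = max(2+20, 8+18, 11+11, 18+8, 9+2, 17+0) = 26
best[7] = max(2+26, 8+20, 11+18, …, 17+2, 30+0) = 30
best[8] = max(2+30, 8+26, 11+20, …, 30+2, 27+0) = 36
best[9] = max(2+36, 8+30, 11+26, …, 27+2, 40+0) = 40
best[10] = max(2+40, 8+36, 11+30, …, 40+2, 18+0) = 44
One optimal cutting: 4 + 4 + 2 → $18 + $18 + $8 = $44.

44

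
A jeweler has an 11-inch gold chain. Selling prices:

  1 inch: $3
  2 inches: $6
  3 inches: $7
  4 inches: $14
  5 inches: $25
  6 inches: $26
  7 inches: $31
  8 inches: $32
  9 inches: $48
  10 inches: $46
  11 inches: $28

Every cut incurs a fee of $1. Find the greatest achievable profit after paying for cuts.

Let v[k] be the best obtainable value from length k. For each k, try every first piece i and keep the best of price[i] + v[k−i] minus the 1 cut fee when i<k.
v[1] = 3
v[2] = 6
v[3] = 8  (first piece 1, then v[2]=6)
v[4] = 14
v[5] = 25
v[6] = 27  (first piece 1, then v[5]=25)
v[7] = 31
v[8] = 33  (first piece 1, then v[7]=31)
v[9] = 48
v[10] = 50  (first piece 1, then v[9]=48)
v[11] = 53  (first piece 2, then v[9]=48)
One optimal plan: pieces 9 + 2 (1 cut) → $54 − $1 = $53.

53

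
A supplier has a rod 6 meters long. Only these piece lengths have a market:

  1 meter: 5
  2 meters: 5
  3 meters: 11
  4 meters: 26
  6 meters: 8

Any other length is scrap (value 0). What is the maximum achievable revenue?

Consider every possible first cut. best[k] is the best of p[i]+best[k−i] over all sellable i≤k.
best[1] = 5
best[2] = 10  (first piece 1, then best[1]=5)
best[3] = 15  (first piece 1, then best[2]=10)
best[4] = 26
best[5] = 31  (first piece 1, then best[4]=26)
best[6] = 36  (first piece 1, then best[5]=31)
One optimal cutting: 4 + 1 + 1 → 36.

36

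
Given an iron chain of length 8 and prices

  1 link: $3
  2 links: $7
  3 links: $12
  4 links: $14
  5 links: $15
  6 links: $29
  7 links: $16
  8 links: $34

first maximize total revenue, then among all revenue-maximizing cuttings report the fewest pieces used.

2

Let r[k] be the best obtainable value from length k. For each k, try every first piece i and keep the best of price[i] + r[k−i].
r[1] = 3
r[2] = 7
r[3] = 12
r[4] = 15  (first piece 1, then r[3]=12)
r[5] = 19  (first piece 2, then r[3]=12)
r[6] = 29
r[7] = 32  (first piece 1, then r[6]=29)
r[8] = 36  (first piece 2, then r[6]=29)
Maximum revenue is $36.
Now minimize piece count subject to staying optimal: for each k, pieces[k] = 1 + min over i with p[i]+r[k−i]=r[k] of pieces[k−i].
pieces[5] = 2
pieces[6] = 1
pieces[7] = 2
pieces[8] = 2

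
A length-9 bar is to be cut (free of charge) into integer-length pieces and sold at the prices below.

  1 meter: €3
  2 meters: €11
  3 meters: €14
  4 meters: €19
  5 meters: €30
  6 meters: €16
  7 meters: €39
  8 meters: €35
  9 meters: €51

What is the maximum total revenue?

52

Consider every possible first cut. best[k] is the best of p[i]+best[k−i] over all sellable i≤k.
best[1] = 3
best[2] = 11
best[3] = 14  (first piece 1, then best[2]=11)
best[4] = 22  (first piece 2, then best[2]=11)
best[5] = 30
best[6] = 33  (first piece 1, then best[5]=30)
best[7] = 41  (first piece 2, then best[5]=30)
best[8] = 44  (first piece 1, then best[7]=41)
best[9] = 52  (first piece 2, then best[7]=41)
One optimal cutting: 5 + 2 + 2 → €30 + €11 + €11 = €52.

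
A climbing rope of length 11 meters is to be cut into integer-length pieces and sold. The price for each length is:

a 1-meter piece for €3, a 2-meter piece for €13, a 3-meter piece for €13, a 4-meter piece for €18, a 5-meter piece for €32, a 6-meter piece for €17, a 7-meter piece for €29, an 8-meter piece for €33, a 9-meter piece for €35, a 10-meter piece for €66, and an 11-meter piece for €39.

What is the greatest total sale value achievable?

Build best[k] bottom-up: best[k] = max over allowed piece i of (p[i] + best[k−i]).
best[1] = 3
best[2] = max(3+3, 13+0) = 13
best[3] = max(3+13, 13+3, 13+0) = 16
best[4] = max(3+16, 13+13, 13+3, 18+0) = 26
best[5] = max(3+26, 13+16, 13+13, 18+3, 32+0) = 32
best[6] = max(3+32, 13+26, 13+16, 18+13, 32+3, 17+0) = 39
best[7] = max(3+39, 13+32, 13+26, …, 17+3, 29+0) = 45
best[8] = max(3+45, 13+39, 13+32, …, 29+3, 33+0) = 52
best[9] = max(3+52, 13+45, 13+39, …, 33+3, 35+0) = 58
best[10] = max(3+58, 13+52, 13+45, …, 35+3, 66+0) = 66
best[11] = max(3+66, 13+58, 13+52, …, 66+3, 39+0) = 71
One optimal cutting: 5 + 2 + 2 + 2 → €32 + €13 + €13 + €13 = €71.

71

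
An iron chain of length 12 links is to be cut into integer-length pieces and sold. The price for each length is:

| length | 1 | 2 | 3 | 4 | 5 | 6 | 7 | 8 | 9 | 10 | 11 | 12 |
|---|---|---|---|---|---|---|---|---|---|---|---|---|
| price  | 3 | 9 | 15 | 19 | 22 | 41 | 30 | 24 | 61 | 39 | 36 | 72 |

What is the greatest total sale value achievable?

82

Let r[k] be the best obtainable value from length k. For each k, try every first piece i and keep the best of price[i] + r[k−i].
r[1] = 3
r[2] = max(3+3, 9+0) = 9
r[3] = max(3+9, 9+3, 15+0) = 15
r[4] = max(3+15, 9+9, 15+3, 19+0) = 19
r[5] = max(3+19, 9+15, 15+9, 19+3, 22+0) = 24
r[6] = max(3+24, 9+19, 15+15, 19+9, 22+3, 41+0) = 41
r[7] = max(3+41, 9+24, 15+19, …, 41+3, 30+0) = 44
r[8] = max(3+44, 9+41, 15+24, …, 30+3, 24+0) = 50
r[9] = max(3+50, 9+44, 15+41, …, 24+3, 61+0) = 61
r[10] = max(3+61, 9+50, 15+44, …, 61+3, 39+0) = 64
r[11] = max(3+64, 9+61, 15+50, …, 39+3, 36+0) = 70
r[12] = max(3+70, 9+64, 15+61, …, 36+3, 72+0) = 82
One optimal cutting: 6 + 6 → $41 + $41 = $82.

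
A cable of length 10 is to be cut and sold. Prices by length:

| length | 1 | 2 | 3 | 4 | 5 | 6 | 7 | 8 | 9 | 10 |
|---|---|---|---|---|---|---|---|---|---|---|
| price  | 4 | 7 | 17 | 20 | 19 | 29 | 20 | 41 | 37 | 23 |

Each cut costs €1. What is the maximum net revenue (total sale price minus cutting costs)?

Let net[k] be the best obtainable value from length k. For each k, try every first piece i and keep the best of price[i] + net[k−i] minus the 1 cut fee when i<k.
net[1] = 4
net[2] = max(4+4-1, 7+0) = 7
net[3] = max(4+7-1, 7+4-1, 17+0) = 17
net[4] = max(4+17-1, 7+7-1, 17+4-1, 20+0) = 20
net[5] = max(4+20-1, 7+17-1, 17+7-1, 20+4-1, 19+0) = 23
net[6] = max(4+23-1, 7+20-1, 17+17-1, 20+7-1, 19+4-1, 29+0) = 33
net[7] = max(4+33-1, 7+23-1, 17+20-1, …, 29+4-1, 20+0) = 36
net[8] = max(4+36-1, 7+33-1, 17+23-1, …, 20+4-1, 41+0) = 41
net[9] = max(4+41-1, 7+36-1, 17+33-1, …, 41+4-1, 37+0) = 49
net[10] = max(4+49-1, 7+41-1, 17+36-1, …, 37+4-1, 23+0) = 52
One optimal plan: pieces 3 + 3 + 3 + 1 (3 cuts) → €55 − €3 = €52.

52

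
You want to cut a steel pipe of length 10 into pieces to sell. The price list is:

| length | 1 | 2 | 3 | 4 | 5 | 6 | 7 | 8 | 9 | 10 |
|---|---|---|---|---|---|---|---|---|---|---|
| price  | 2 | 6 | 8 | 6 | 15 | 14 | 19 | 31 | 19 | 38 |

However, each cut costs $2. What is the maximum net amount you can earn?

Let r[k] be the best obtainable value from length k. For each k, try every first piece i and keep the best of price[i] + r[k−i] minus the 2 cut fee when i<k.
r[1] = 2
r[2] = max(2+2-2, 6+0) = 6
r[3] = max(2+6-2, 6+2-2, 8+0) = 8
r[4] = max(2+8-2, 6+6-2, 8+2-2, 6+0) = 10
r[5] = max(2+10-2, 6+8-2, 8+6-2, 6+2-2, 15+0) = 15
r[6] = max(2+15-2, 6+10-2, 8+8-2, 6+6-2, 15+2-2, 14+0) = 15
r[7] = max(2+15-2, 6+15-2, 8+10-2, …, 14+2-2, 19+0) = 19
r[8] = max(2+19-2, 6+15-2, 8+15-2, …, 19+2-2, 31+0) = 31
r[9] = max(2+31-2, 6+19-2, 8+15-2, …, 31+2-2, 19+0) = 31
r[10] = max(2+31-2, 6+31-2, 8+19-2, …, 19+2-2, 38+0) = 38
Best is to make no cuts and sell whole for $38.

38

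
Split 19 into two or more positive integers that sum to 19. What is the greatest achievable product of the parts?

972

Let P[k] be the best product for length k (with at least one cut). For each first piece i, the rest contributes max(k−i, P[k−i]).
P[2] = 1×max(1,0) = 1×1 = 1
P[3] = 1×max(2,1) = 1×2 = 2
P[4] = 2×max(2,1) = 2×2 = 4
P[5] = 2×max(3,2) = 2×3 = 6
P[6] = 3×max(3,2) = 3×3 = 9
P[7] = 2×max(5,6) = 2×6 = 12
P[8] = 2×max(6,9) = 2×9 = 18
P[9] = 3×max(6,9) = 3×9 = 27
P[10] = 2×max(8,18) = 2×18 = 36
P[11] = 2×max(9,27) = 2×27 = 54
P[12] = 3×max(9,27) = 3×27 = 81
P[13] = 2×max(11,54) = 2×54 = 108
P[14] = 2×max(12,81) = 2×81 = 162
P[15] = 3×max(12,81) = 3×81 = 243
P[16] = 2×max(14,162) = 2×162 = 324
P[17] = 2×max(15,243) = 2×243 = 486
P[18] = 3×max(15,243) = 3×243 = 729
P[19] = 2×max(17,486) = 2×486 = 972
One optimal split: 3 + 3 + 3 + 3 + 3 + 2 + 2; product 3×3×3×3×3×2×2 = 972.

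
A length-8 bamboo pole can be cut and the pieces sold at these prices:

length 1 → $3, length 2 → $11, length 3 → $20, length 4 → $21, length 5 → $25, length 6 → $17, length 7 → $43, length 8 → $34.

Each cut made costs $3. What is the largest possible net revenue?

45

Consider every possible first cut. r[k] is the best of p[i]+r[k−i] over all sellable i≤k, charging 3 whenever i<k.
r[1] = 3
r[2] = max(3+3-3, 11+0) = 11
r[3] = max(3+11-3, 11+3-3, 20+0) = 20
r[4] = max(3+20-3, 11+11-3, 20+3-3, 21+0) = 21
r[5] = max(3+21-3, 11+20-3, 20+11-3, 21+3-3, 25+0) = 28
r[6] = max(3+28-3, 11+21-3, 20+20-3, 21+11-3, 25+3-3, 17+0) = 37
r[7] = max(3+37-3, 11+28-3, 20+21-3, …, 17+3-3, 43+0) = 43
r[8] = max(3+43-3, 11+37-3, 20+28-3, …, 43+3-3, 34+0) = 45
One optimal plan: pieces 3 + 3 + 2 (2 cuts) → $51 − $6 = $45.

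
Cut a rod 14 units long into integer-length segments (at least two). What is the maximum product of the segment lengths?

Define g[k] = max over 1≤i<k of i · max(k−i, g[k−i]); the inner max lets the remainder stay uncut if that's better.
g[2] = 1·max(1,0) = 1·1 = 1
g[3] = max(1·2, 2·1) = 2
g[4] = max(1·3, 2·2, 3·1) = 4
g[5] = max(1·4, 2·3, 3·2, 4·1) = 6
g[6] = max(1·6, 2·4, 3·3, 4·2, 5·1) = 9
g[7] = max(1·9, 2·6, 3·4, 4·3, 5·2, 6·1) = 12
g[8] = max(1·12, 2·9, 3·6, …, 6·2, 7·1) = 18
g[9] = max(1·18, 2·12, 3·9, …, 7·2, 8·1) = 27
g[10] = max(1·27, 2·18, 3·12, …, 8·2, 9·1) = 36
g[11] = max(1·36, 2·27, 3·18, …, 9·2, 10·1) = 54
g[12] = max(1·54, 2·36, 3·27, …, 10·2, 11·1) = 81
g[13] = max(1·81, 2·54, 3·36, …, 11·2, 12·1) = 108
g[14] = max(1·108, 2·81, 3·54, …, 12·2, 13·1) = 162
One optimal split: 3 + 3 + 3 + 3 + 2; product 3·3·3·3·2 = 162.

162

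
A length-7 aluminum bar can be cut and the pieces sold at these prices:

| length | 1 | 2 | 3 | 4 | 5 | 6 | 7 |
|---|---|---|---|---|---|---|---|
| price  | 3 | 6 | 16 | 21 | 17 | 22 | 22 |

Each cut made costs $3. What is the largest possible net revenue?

Consider every possible first cut. v[k] is the best of p[i]+v[k−i] over all sellable i≤k, charging 3 whenever i<k.
v[1] = 3
v[2] = 6
v[3] = 16
v[4] = 21
v[5] = 21  (first piece 1, then v[4]=21)
v[6] = 29  (first piece 3, then v[3]=16)
v[7] = 34  (first piece 3, then v[4]=21)
One optimal plan: pieces 4 + 3 (1 cut) → $37 − $3 = $34.

34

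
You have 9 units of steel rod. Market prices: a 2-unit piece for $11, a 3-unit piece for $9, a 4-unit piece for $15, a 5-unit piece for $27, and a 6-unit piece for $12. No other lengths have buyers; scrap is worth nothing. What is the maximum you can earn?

49

Let best[k] be the best obtainable value from length k. For each k, try every first piece i and keep the best of price[i] + best[k−i].
best[1] = 0
best[2] = 11
best[3] = 11
best[4] = 22  (first piece 2, then best[2]=11)
best[5] = 27
best[6] = 33  (first piece 2, then best[4]=22)
best[7] = 38  (first piece 2, then best[5]=27)
best[8] = 44  (first piece 2, then best[6]=33)
best[9] = 49  (first piece 2, then best[7]=38)
One optimal cutting: 5 + 2 + 2 → $49.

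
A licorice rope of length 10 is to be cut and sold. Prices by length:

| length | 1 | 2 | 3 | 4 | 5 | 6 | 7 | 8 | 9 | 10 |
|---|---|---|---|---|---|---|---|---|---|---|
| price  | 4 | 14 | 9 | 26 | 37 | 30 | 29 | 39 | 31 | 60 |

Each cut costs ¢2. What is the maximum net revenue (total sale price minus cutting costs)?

72

Let v[k] be the best obtainable value from length k. For each k, try every first piece i and keep the best of price[i] + v[k−i] minus the 2 cut fee when i<k.
v[1] = 4
v[2] = max(4+4-2, 14+0) = 14
v[3] = max(4+14-2, 14+4-2, 9+0) = 16
v[4] = max(4+16-2, 14+14-2, 9+4-2, 26+0) = 26
v[5] = max(4+26-2, 14+16-2, 9+14-2, 26+4-2, 37+0) = 37
v[6] = max(4+37-2, 14+26-2, 9+16-2, 26+14-2, 37+4-2, 30+0) = 39
v[7] = max(4+39-2, 14+37-2, 9+26-2, …, 30+4-2, 29+0) = 49
v[8] = max(4+49-2, 14+39-2, 9+37-2, …, 29+4-2, 39+0) = 51
v[9] = max(4+51-2, 14+49-2, 9+39-2, …, 39+4-2, 31+0) = 61
v[10] = max(4+61-2, 14+51-2, 9+49-2, …, 31+4-2, 60+0) = 72
One optimal plan: pieces 5 + 5 (1 cut) → ¢74 − ¢2 = ¢72.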